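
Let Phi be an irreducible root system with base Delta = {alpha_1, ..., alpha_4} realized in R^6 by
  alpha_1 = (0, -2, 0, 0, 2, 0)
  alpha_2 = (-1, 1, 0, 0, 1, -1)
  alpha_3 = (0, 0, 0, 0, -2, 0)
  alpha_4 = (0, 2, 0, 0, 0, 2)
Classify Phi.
Compute the Cartan integers a_ij = 2(alpha_i, alpha_j)/(alpha_j, alpha_j); the resulting 4x4 Cartan matrix is
[[2, 0, -2, -1], [0, 2, -1, 0], [-1, -1, 2, 0], [-1, 0, 0, 2]].
The roots have two lengths (squared-length ratio 2:1); the short ones are alpha_{2,3}. The associated Dynkin diagram is a chain of 4 nodes with a double edge between the middle two (F_4), so the type is F_4.

type F_4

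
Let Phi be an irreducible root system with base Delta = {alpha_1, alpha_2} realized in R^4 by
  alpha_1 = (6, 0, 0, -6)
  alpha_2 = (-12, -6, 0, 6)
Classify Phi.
Compute the Cartan integers a_ij = 2(alpha_i, alpha_j)/(alpha_j, alpha_j); the resulting 2x2 Cartan matrix is
[[2, -1], [-3, 2]].
The roots have two lengths (squared-length ratio 3:1); the short ones are alpha_{1}. The associated Dynkin diagram is two nodes joined by a triple edge (G_2), so the type is G_2.

G_2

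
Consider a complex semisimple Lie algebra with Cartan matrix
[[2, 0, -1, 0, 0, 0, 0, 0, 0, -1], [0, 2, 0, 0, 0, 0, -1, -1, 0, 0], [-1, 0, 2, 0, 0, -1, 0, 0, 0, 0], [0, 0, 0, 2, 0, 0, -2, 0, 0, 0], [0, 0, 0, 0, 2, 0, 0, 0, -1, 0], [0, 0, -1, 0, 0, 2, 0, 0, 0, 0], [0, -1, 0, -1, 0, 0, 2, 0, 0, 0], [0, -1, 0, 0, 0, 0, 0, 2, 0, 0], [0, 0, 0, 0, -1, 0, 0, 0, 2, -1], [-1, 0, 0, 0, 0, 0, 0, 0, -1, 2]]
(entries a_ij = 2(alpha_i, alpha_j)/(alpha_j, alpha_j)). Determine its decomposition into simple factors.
The diagram associated to this matrix has two connected components: the simple roots {alpha_1, alpha_3, alpha_5, alpha_6, alpha_9, alpha_10} form a chain of 6 nodes with single edges (A_6), and {alpha_2, alpha_4, alpha_7, alpha_8} form a chain of 4 nodes with a double edge at one end; the terminal node there is the unique long simple root (C_4). A semisimple Lie algebra decomposes uniquely as the direct sum of simple ideals, one per connected component of its Dynkin diagram, so g ≅ A_6 ⊕ C_4 (dimension 48 + 36 = 84).

A_6 + C_4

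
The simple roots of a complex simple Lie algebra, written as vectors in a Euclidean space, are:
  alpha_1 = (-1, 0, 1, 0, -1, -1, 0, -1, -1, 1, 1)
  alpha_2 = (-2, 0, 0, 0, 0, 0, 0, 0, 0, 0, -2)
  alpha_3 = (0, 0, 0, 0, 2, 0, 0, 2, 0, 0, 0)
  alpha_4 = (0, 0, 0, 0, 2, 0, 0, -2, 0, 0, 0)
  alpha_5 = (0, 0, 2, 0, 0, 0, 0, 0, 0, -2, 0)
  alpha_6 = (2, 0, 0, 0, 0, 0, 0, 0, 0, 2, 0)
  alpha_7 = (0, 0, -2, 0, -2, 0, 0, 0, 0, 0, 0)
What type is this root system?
Compute the Cartan integers a_ij = 2(alpha_i, alpha_j)/(alpha_j, alpha_j); the resulting 7x7 Cartan matrix is
[[2, 0, -1, 0, 0, 0, 0], [0, 2, 0, 0, 0, -1, 0], [-1, 0, 2, 0, 0, 0, -1], [0, 0, 0, 2, 0, 0, -1], [0, 0, 0, 0, 2, -1, -1], [0, -1, 0, 0, -1, 2, 0], [0, 0, -1, -1, -1, 0, 2]].
All simple roots have the same length, so the diagram is simply laced. The associated Dynkin diagram is a chain of 6 nodes with one extra node attached to the third node from one end (E_7), so the type is E_7.

E_7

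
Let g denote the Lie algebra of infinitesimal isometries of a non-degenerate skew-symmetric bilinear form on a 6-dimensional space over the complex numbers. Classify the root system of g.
C3

This is sp(6), which has dimension 6(6+1)/2 = 21 and rank 6/2 = 3. In the classification of classical Lie algebras, the symplectic algebra sp(2n) has type C_n; here n = 3, so the Dynkin diagram is a chain of 3 nodes with a double edge at one end; the terminal node there is the unique long simple root (C_3). Hence the type is C_3.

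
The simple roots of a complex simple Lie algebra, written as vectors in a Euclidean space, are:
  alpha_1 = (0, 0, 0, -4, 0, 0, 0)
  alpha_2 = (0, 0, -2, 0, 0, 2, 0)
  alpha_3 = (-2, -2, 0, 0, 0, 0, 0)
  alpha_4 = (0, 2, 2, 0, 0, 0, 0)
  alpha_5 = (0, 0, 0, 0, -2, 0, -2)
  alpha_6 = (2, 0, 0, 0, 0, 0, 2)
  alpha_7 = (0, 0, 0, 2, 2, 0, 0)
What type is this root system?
C7

Compute the Cartan integers a_ij = 2(alpha_i, alpha_j)/(alpha_j, alpha_j); the resulting 7x7 Cartan matrix is
[[2, 0, 0, 0, 0, 0, -2], [0, 2, 0, -1, 0, 0, 0], [0, 0, 2, -1, 0, -1, 0], [0, -1, -1, 2, 0, 0, 0], [0, 0, 0, 0, 2, -1, -1], [0, 0, -1, 0, -1, 2, 0], [-1, 0, 0, 0, -1, 0, 2]].
The roots have two lengths (squared-length ratio 2:1); the short ones are alpha_{2,3,4,5,6,7}. The associated Dynkin diagram is a chain of 7 nodes with a double edge at one end; the terminal node there is the unique long simple root (C_7), so the type is C_7 (the algebra sp(14)).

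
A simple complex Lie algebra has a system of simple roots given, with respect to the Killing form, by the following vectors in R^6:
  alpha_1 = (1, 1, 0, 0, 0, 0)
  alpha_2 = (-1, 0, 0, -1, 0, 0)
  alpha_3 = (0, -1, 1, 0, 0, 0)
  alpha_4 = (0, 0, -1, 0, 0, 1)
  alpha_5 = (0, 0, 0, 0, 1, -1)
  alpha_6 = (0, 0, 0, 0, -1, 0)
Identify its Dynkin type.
B_6

Compute the Cartan integers a_ij = 2(alpha_i, alpha_j)/(alpha_j, alpha_j); the resulting 6x6 Cartan matrix is
[[2, -1, -1, 0, 0, 0], [-1, 2, 0, 0, 0, 0], [-1, 0, 2, -1, 0, 0], [0, 0, -1, 2, -1, 0], [0, 0, 0, -1, 2, -2], [0, 0, 0, 0, -1, 2]].
The roots have two lengths (squared-length ratio 2:1); the short ones are alpha_{6}. The associated Dynkin diagram is a chain of 6 nodes with a double edge at one end; the terminal node there is the unique short simple root (B_6), so the type is B_6 (the algebra so(13)).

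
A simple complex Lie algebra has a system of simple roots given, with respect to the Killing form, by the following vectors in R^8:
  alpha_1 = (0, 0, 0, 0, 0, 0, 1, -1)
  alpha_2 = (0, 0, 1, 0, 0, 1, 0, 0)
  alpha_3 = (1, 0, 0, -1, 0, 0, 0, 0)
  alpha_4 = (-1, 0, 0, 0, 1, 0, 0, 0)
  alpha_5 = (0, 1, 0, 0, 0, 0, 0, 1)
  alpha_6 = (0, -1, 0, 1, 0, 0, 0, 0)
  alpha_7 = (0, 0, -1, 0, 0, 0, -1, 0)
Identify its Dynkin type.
Compute the Cartan integers a_ij = 2(alpha_i, alpha_j)/(alpha_j, alpha_j); the resulting 7x7 Cartan matrix is
[[2, 0, 0, 0, -1, 0, -1], [0, 2, 0, 0, 0, 0, -1], [0, 0, 2, -1, 0, -1, 0], [0, 0, -1, 2, 0, 0, 0], [-1, 0, 0, 0, 2, -1, 0], [0, 0, -1, 0, -1, 2, 0], [-1, -1, 0, 0, 0, 0, 2]].
All simple roots have the same length, so the diagram is simply laced. The associated Dynkin diagram is a chain of 7 nodes with single edges (A_7), so the type is A_7 (the algebra sl(8)).

A7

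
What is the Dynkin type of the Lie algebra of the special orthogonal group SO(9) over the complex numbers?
B4

This is so(9) with 9 odd, which has dimension 9(9-1)/2 = 36 and rank (9-1)/2 = 4. In the classification of classical Lie algebras, the orthogonal algebra so(2n+1) in an odd number of variables has type B_n; here n = 4, so the Dynkin diagram is a chain of 4 nodes with a double edge at one end; the terminal node there is the unique short simple root (B_4). Hence the type is B_4.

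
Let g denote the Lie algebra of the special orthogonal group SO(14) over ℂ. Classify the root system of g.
This is so(14) with 14 even, which has dimension 14(14-1)/2 = 91 and rank 14/2 = 7. In the classification of classical Lie algebras, the orthogonal algebra so(2n) in an even number of variables has type D_n; here n = 7, so the Dynkin diagram is a chain of 5 nodes with a fork of two nodes at one end (D_7). Hence the type is D_7.

D_7 (so(14))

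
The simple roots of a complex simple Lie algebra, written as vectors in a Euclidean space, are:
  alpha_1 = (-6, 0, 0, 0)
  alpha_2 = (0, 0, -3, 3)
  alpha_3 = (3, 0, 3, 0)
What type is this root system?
C3

Compute the Cartan integers a_ij = 2(alpha_i, alpha_j)/(alpha_j, alpha_j); the resulting 3x3 Cartan matrix is
[[2, 0, -2], [0, 2, -1], [-1, -1, 2]].
The roots have two lengths (squared-length ratio 2:1); the short ones are alpha_{2,3}. The associated Dynkin diagram is a chain of 3 nodes with a double edge at one end; the terminal node there is the unique long simple root (C_3), so the type is C_3 (the algebra sp(6)).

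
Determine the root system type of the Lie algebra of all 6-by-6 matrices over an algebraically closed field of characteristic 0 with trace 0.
type A_5

This is sl(6), which has dimension 6^2 - 1 = 35 and rank 6 - 1 = 5 (a Cartan subalgebra is the diagonal traceless matrices). In the classification of classical Lie algebras, the special linear algebra sl(n+1) has type A_n; here n = 5, so the Dynkin diagram is a chain of 5 nodes with single edges (A_5). Hence the type is A_5.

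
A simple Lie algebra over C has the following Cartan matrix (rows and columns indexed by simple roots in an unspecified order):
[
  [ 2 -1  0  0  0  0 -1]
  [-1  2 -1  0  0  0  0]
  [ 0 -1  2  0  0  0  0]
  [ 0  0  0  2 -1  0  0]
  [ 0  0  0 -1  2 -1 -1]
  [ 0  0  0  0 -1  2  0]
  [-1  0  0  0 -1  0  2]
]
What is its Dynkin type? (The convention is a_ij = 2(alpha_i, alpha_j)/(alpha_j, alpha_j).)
type D_7

The matrix has rank 7 with 2's on the diagonal. Reading the off-diagonal entries as Dynkin edges (a single edge where a_ij = a_ji = -1; a double or triple edge where a_ij * a_ji = 2 or 3), the diagram is a chain of 5 nodes with a fork of two nodes at one end (D_7). One simple-root ordering that puts it in standard form is (alpha_3, alpha_2, alpha_1, alpha_7, alpha_5, alpha_4, alpha_6). So the algebra is type D_7, i.e. so(14).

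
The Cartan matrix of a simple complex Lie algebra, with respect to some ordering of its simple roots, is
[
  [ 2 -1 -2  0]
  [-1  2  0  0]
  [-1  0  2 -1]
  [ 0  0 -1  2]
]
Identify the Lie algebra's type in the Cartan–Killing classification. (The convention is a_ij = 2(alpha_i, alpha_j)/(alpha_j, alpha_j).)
F_4

The matrix has rank 4 with 2's on the diagonal. Reading the off-diagonal entries as Dynkin edges (a single edge where a_ij = a_ji = -1; a double or triple edge where a_ij * a_ji = 2 or 3), the diagram is a chain of 4 nodes with a double edge between the middle two (F_4). One simple-root ordering that puts it in standard form is (alpha_2, alpha_1, alpha_3, alpha_4). So the algebra is type F_4.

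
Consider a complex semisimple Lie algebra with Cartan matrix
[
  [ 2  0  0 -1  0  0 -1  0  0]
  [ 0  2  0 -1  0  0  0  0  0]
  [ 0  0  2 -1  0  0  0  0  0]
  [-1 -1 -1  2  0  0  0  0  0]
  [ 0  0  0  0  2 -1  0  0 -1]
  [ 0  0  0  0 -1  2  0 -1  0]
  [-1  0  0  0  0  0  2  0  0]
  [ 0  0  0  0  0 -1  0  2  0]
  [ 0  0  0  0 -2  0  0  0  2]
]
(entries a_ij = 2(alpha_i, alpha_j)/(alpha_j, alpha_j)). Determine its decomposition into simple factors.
The diagram associated to this matrix has two connected components: the simple roots {alpha_5, alpha_6, alpha_8, alpha_9} form a chain of 4 nodes with a double edge at one end; the terminal node there is the unique long simple root (C_4), and {alpha_1, alpha_2, alpha_3, alpha_4, alpha_7} form a chain of 3 nodes with a fork of two nodes at one end (D_5). A semisimple Lie algebra decomposes uniquely as the direct sum of simple ideals, one per connected component of its Dynkin diagram, so g ≅ C_4 ⊕ D_5 (dimension 36 + 45 = 81).

C_4 (sp(8)) + D_5 (so(10))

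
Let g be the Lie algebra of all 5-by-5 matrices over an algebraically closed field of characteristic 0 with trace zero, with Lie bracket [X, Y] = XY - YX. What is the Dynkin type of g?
This is sl(5), which has dimension 5^2 - 1 = 24 and rank 5 - 1 = 4 (a Cartan subalgebra is the diagonal traceless matrices). In the classification of classical Lie algebras, the special linear algebra sl(n+1) has type A_n; here n = 4, so the Dynkin diagram is a chain of 4 nodes with single edges (A_4). Hence the type is A_4.

A4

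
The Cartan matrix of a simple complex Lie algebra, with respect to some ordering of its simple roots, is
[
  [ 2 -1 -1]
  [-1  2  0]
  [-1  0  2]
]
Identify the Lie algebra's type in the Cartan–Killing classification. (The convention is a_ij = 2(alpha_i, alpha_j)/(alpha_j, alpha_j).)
type A_3

The matrix has rank 3 with 2's on the diagonal. Reading the off-diagonal entries as Dynkin edges (a single edge where a_ij = a_ji = -1; a double or triple edge where a_ij * a_ji = 2 or 3), the diagram is a chain of 3 nodes with single edges (A_3). One simple-root ordering that puts it in standard form is (alpha_2, alpha_1, alpha_3). So the algebra is type A_3, i.e. sl(4).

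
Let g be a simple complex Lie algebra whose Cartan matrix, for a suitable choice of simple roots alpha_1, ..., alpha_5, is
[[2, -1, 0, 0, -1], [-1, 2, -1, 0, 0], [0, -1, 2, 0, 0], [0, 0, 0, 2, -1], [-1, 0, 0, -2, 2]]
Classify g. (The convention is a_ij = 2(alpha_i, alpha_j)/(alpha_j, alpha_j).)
The matrix has rank 5 with 2's on the diagonal. Reading the off-diagonal entries as Dynkin edges (a single edge where a_ij = a_ji = -1; a double or triple edge where a_ij * a_ji = 2 or 3), the diagram is a chain of 5 nodes with a double edge at one end; the terminal node there is the unique short simple root (B_5). One simple-root ordering that puts it in standard form is (alpha_3, alpha_2, alpha_1, alpha_5, alpha_4). So the algebra is type B_5, i.e. so(11).

B_5 (so(11))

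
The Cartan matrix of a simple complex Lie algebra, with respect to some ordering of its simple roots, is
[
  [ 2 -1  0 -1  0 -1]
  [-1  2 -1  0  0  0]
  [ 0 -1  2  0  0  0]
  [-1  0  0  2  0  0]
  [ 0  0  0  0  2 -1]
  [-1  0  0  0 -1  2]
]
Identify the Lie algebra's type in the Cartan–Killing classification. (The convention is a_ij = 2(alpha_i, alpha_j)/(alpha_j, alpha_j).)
The matrix has rank 6 with 2's on the diagonal. Reading the off-diagonal entries as Dynkin edges (a single edge where a_ij = a_ji = -1; a double or triple edge where a_ij * a_ji = 2 or 3), the diagram is a chain of 5 nodes with one extra node attached to the third node from one end (E_6). One simple-root ordering that puts it in standard form is (alpha_3, alpha_4, alpha_2, alpha_1, alpha_6, alpha_5). So the algebra is type E_6.

E_6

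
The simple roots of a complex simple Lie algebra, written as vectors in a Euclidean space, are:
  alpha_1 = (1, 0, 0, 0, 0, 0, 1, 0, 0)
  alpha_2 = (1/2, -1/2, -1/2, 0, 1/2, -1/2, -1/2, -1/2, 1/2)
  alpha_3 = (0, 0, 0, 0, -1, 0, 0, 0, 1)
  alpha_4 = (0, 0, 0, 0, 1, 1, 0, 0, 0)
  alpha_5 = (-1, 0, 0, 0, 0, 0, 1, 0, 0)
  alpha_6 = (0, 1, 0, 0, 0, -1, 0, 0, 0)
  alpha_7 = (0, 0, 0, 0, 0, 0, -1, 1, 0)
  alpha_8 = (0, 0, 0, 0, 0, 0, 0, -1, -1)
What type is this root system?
E_8

Compute the Cartan integers a_ij = 2(alpha_i, alpha_j)/(alpha_j, alpha_j); the resulting 8x8 Cartan matrix is
[[2, 0, 0, 0, 0, 0, -1, 0], [0, 2, 0, 0, -1, 0, 0, 0], [0, 0, 2, -1, 0, 0, 0, -1], [0, 0, -1, 2, 0, -1, 0, 0], [0, -1, 0, 0, 2, 0, -1, 0], [0, 0, 0, -1, 0, 2, 0, 0], [-1, 0, 0, 0, -1, 0, 2, -1], [0, 0, -1, 0, 0, 0, -1, 2]].
All simple roots have the same length, so the diagram is simply laced. The associated Dynkin diagram is a chain of 7 nodes with one extra node attached to the third node from one end (E_8), so the type is E_8.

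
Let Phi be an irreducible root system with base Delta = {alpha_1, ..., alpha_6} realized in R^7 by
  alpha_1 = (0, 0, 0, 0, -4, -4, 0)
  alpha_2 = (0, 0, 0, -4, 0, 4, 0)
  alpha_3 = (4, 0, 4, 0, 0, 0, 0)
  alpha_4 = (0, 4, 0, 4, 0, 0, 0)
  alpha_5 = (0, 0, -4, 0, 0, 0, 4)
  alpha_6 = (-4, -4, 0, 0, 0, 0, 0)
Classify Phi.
Compute the Cartan integers a_ij = 2(alpha_i, alpha_j)/(alpha_j, alpha_j); the resulting 6x6 Cartan matrix is
[[2, -1, 0, 0, 0, 0], [-1, 2, 0, -1, 0, 0], [0, 0, 2, 0, -1, -1], [0, -1, 0, 2, 0, -1], [0, 0, -1, 0, 2, 0], [0, 0, -1, -1, 0, 2]].
All simple roots have the same length, so the diagram is simply laced. The associated Dynkin diagram is a chain of 6 nodes with single edges (A_6), so the type is A_6 (the algebra sl(7)).

A_6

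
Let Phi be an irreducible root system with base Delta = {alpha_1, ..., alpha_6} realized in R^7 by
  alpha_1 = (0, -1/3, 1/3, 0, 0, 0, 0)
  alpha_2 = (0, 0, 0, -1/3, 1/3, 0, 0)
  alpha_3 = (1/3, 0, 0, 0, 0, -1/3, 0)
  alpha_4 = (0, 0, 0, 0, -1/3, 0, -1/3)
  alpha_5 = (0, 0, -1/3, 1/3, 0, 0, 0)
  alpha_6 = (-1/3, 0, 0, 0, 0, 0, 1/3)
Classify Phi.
A6

Compute the Cartan integers a_ij = 2(alpha_i, alpha_j)/(alpha_j, alpha_j); the resulting 6x6 Cartan matrix is
[[2, 0, 0, 0, -1, 0], [0, 2, 0, -1, -1, 0], [0, 0, 2, 0, 0, -1], [0, -1, 0, 2, 0, -1], [-1, -1, 0, 0, 2, 0], [0, 0, -1, -1, 0, 2]].
All simple roots have the same length, so the diagram is simply laced. The associated Dynkin diagram is a chain of 6 nodes with single edges (A_6), so the type is A_6 (the algebra sl(7)).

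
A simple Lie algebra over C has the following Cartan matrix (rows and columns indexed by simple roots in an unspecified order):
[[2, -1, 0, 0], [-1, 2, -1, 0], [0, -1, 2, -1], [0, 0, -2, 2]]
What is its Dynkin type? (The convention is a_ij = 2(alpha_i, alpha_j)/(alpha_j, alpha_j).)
The matrix has rank 4 with 2's on the diagonal. Reading the off-diagonal entries as Dynkin edges (a single edge where a_ij = a_ji = -1; a double or triple edge where a_ij * a_ji = 2 or 3), the diagram is a chain of 4 nodes with a double edge at one end; the terminal node there is the unique long simple root (C_4). One simple-root ordering that puts it in standard form is (alpha_1, alpha_2, alpha_3, alpha_4). So the algebra is type C_4, i.e. sp(8).

type C_4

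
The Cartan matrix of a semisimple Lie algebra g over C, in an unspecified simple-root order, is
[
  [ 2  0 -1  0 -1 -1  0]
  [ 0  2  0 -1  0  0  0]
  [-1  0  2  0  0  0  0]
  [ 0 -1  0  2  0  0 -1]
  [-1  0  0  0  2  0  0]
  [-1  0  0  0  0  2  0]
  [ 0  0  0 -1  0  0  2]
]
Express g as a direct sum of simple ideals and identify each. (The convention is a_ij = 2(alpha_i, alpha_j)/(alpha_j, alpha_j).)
The diagram associated to this matrix has two connected components: the simple roots {alpha_2, alpha_4, alpha_7} form a chain of 3 nodes with single edges (A_3), and {alpha_1, alpha_3, alpha_5, alpha_6} form a chain of 2 nodes with a fork of two nodes at one end (D_4). A semisimple Lie algebra decomposes uniquely as the direct sum of simple ideals, one per connected component of its Dynkin diagram, so g ≅ A_3 ⊕ D_4 (dimension 15 + 28 = 43).

type A_3 + type D_4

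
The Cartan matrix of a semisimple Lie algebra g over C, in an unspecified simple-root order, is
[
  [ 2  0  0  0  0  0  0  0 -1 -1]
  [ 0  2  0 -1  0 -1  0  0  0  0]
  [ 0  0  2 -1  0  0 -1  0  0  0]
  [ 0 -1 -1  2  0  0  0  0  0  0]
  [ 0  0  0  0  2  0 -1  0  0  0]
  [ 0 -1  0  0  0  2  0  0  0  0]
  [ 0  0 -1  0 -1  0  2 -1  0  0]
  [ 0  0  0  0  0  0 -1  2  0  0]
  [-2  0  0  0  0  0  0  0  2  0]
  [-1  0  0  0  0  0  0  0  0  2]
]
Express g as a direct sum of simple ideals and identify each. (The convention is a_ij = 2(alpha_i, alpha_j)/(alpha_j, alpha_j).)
C_3 ⊕ D_7

The diagram associated to this matrix has two connected components: the simple roots {alpha_1, alpha_9, alpha_10} form a chain of 3 nodes with a double edge at one end; the terminal node there is the unique long simple root (C_3), and {alpha_2, alpha_3, alpha_4, alpha_5, alpha_6, alpha_7, alpha_8} form a chain of 5 nodes with a fork of two nodes at one end (D_7). A semisimple Lie algebra decomposes uniquely as the direct sum of simple ideals, one per connected component of its Dynkin diagram, so g ≅ C_3 ⊕ D_7 (dimension 21 + 91 = 112).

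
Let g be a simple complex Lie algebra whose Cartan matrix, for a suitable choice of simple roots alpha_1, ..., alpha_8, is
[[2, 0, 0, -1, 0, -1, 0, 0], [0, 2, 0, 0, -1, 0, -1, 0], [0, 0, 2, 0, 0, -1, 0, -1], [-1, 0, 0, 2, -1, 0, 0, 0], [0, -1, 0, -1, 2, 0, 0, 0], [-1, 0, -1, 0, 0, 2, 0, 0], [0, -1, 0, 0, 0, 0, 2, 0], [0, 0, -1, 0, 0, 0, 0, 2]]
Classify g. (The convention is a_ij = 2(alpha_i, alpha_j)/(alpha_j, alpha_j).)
A_8 (sl(9))

The matrix has rank 8 with 2's on the diagonal. Reading the off-diagonal entries as Dynkin edges (a single edge where a_ij = a_ji = -1; a double or triple edge where a_ij * a_ji = 2 or 3), the diagram is a chain of 8 nodes with single edges (A_8). One simple-root ordering that puts it in standard form is (alpha_8, alpha_3, alpha_6, alpha_1, alpha_4, alpha_5, alpha_2, alpha_7). So the algebra is type A_8, i.e. sl(9).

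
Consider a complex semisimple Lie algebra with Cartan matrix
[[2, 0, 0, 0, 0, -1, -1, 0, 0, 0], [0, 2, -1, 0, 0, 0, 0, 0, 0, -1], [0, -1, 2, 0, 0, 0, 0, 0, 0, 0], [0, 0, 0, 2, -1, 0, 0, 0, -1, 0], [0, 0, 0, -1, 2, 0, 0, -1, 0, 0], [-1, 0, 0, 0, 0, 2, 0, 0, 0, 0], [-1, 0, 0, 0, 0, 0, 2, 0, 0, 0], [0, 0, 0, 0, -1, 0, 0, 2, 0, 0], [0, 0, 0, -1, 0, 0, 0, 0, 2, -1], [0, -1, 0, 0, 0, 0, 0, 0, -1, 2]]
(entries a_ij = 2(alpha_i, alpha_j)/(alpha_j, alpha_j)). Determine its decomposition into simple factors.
A3 + A7

The diagram associated to this matrix has two connected components: the simple roots {alpha_1, alpha_6, alpha_7} form a chain of 3 nodes with single edges (A_3), and {alpha_2, alpha_3, alpha_4, alpha_5, alpha_8, alpha_9, alpha_10} form a chain of 7 nodes with single edges (A_7). A semisimple Lie algebra decomposes uniquely as the direct sum of simple ideals, one per connected component of its Dynkin diagram, so g ≅ A_3 ⊕ A_7 (dimension 15 + 63 = 78).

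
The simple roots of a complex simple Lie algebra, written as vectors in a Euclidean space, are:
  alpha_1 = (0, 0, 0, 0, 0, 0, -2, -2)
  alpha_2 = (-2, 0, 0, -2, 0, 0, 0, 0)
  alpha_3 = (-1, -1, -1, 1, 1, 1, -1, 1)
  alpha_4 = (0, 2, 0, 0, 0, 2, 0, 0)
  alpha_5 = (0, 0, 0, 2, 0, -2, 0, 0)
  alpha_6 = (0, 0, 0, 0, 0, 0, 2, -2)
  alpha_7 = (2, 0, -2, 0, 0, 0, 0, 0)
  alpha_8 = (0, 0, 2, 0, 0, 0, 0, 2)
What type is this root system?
E_8

Compute the Cartan integers a_ij = 2(alpha_i, alpha_j)/(alpha_j, alpha_j); the resulting 8x8 Cartan matrix is
[[2, 0, 0, 0, 0, 0, 0, -1], [0, 2, 0, 0, -1, 0, -1, 0], [0, 0, 2, 0, 0, -1, 0, 0], [0, 0, 0, 2, -1, 0, 0, 0], [0, -1, 0, -1, 2, 0, 0, 0], [0, 0, -1, 0, 0, 2, 0, -1], [0, -1, 0, 0, 0, 0, 2, -1], [-1, 0, 0, 0, 0, -1, -1, 2]].
All simple roots have the same length, so the diagram is simply laced. The associated Dynkin diagram is a chain of 7 nodes with one extra node attached to the third node from one end (E_8), so the type is E_8.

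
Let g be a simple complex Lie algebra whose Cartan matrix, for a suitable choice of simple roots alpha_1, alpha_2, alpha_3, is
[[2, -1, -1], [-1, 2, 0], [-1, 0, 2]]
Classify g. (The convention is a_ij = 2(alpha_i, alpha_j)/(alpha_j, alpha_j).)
A3

The matrix has rank 3 with 2's on the diagonal. Reading the off-diagonal entries as Dynkin edges (a single edge where a_ij = a_ji = -1; a double or triple edge where a_ij * a_ji = 2 or 3), the diagram is a chain of 3 nodes with single edges (A_3). One simple-root ordering that puts it in standard form is (alpha_2, alpha_1, alpha_3). So the algebra is type A_3, i.e. sl(4).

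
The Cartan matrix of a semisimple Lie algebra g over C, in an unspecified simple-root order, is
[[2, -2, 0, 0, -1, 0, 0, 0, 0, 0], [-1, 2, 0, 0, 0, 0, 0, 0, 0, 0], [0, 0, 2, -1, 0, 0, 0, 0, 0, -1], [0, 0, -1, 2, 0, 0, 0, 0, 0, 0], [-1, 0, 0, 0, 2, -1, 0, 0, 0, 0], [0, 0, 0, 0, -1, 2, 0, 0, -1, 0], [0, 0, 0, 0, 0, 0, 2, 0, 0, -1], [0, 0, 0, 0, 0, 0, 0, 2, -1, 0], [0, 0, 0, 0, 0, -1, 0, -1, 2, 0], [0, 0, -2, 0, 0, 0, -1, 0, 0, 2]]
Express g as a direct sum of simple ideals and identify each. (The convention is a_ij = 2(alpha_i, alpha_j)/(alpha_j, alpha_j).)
The diagram associated to this matrix has two connected components: the simple roots {alpha_1, alpha_2, alpha_5, alpha_6, alpha_8, alpha_9} form a chain of 6 nodes with a double edge at one end; the terminal node there is the unique short simple root (B_6), and {alpha_3, alpha_4, alpha_7, alpha_10} form a chain of 4 nodes with a double edge between the middle two (F_4). A semisimple Lie algebra decomposes uniquely as the direct sum of simple ideals, one per connected component of its Dynkin diagram, so g ≅ B_6 ⊕ F_4 (dimension 78 + 52 = 130).

type B_6 ⊕ type F_4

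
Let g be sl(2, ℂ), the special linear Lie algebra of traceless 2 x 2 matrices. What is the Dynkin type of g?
This is sl(2), which has dimension 2^2 - 1 = 3 and rank 2 - 1 = 1 (a Cartan subalgebra is the diagonal traceless matrices). In the classification of classical Lie algebras, the special linear algebra sl(n+1) has type A_n; here n = 1, so the Dynkin diagram is a chain of 1 nodes with single edges (A_1). Hence the type is A_1.

A_1 (sl(2))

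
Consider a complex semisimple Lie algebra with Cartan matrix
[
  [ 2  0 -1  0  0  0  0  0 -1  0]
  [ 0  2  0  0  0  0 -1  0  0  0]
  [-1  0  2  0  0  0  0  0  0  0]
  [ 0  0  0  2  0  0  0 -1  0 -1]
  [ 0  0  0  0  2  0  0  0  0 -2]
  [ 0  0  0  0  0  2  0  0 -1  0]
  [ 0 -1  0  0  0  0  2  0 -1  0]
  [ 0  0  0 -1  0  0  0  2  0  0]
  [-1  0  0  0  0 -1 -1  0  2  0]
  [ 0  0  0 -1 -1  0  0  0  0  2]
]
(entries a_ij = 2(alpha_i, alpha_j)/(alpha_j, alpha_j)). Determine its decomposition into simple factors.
type C_4 ⊕ type E_6

The diagram associated to this matrix has two connected components: the simple roots {alpha_4, alpha_5, alpha_8, alpha_10} form a chain of 4 nodes with a double edge at one end; the terminal node there is the unique long simple root (C_4), and {alpha_1, alpha_2, alpha_3, alpha_6, alpha_7, alpha_9} form a chain of 5 nodes with one extra node attached to the third node from one end (E_6). A semisimple Lie algebra decomposes uniquely as the direct sum of simple ideals, one per connected component of its Dynkin diagram, so g ≅ C_4 ⊕ E_6 (dimension 36 + 78 = 114).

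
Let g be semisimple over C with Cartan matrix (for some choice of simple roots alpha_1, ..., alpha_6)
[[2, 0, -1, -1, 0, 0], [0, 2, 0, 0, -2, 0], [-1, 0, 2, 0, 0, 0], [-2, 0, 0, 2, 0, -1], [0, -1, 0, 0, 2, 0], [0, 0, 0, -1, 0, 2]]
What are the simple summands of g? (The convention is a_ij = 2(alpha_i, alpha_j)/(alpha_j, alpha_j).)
B_2 ⊕ F_4

The diagram associated to this matrix has two connected components: the simple roots {alpha_2, alpha_5} form a chain of 2 nodes with a double edge at one end; the terminal node there is the unique short simple root (B_2), and {alpha_1, alpha_3, alpha_4, alpha_6} form a chain of 4 nodes with a double edge between the middle two (F_4). A semisimple Lie algebra decomposes uniquely as the direct sum of simple ideals, one per connected component of its Dynkin diagram, so g ≅ B_2 ⊕ F_4 (dimension 10 + 52 = 62).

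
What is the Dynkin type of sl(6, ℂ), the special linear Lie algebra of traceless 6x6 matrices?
A_5 (sl(6))

This is sl(6), which has dimension 6^2 - 1 = 35 and rank 6 - 1 = 5 (a Cartan subalgebra is the diagonal traceless matrices). In the classification of classical Lie algebras, the special linear algebra sl(n+1) has type A_n; here n = 5, so the Dynkin diagram is a chain of 5 nodes with single edges (A_5). Hence the type is A_5.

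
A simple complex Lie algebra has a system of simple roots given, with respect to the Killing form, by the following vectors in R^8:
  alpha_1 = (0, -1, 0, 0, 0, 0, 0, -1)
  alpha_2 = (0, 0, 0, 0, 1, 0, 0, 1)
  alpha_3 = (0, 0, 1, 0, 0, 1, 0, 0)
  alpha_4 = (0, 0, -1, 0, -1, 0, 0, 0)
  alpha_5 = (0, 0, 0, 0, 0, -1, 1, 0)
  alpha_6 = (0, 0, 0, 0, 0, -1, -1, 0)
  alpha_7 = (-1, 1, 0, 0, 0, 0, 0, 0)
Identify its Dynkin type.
D7

Compute the Cartan integers a_ij = 2(alpha_i, alpha_j)/(alpha_j, alpha_j); the resulting 7x7 Cartan matrix is
[[2, -1, 0, 0, 0, 0, -1], [-1, 2, 0, -1, 0, 0, 0], [0, 0, 2, -1, -1, -1, 0], [0, -1, -1, 2, 0, 0, 0], [0, 0, -1, 0, 2, 0, 0], [0, 0, -1, 0, 0, 2, 0], [-1, 0, 0, 0, 0, 0, 2]].
All simple roots have the same length, so the diagram is simply laced. The associated Dynkin diagram is a chain of 5 nodes with a fork of two nodes at one end (D_7), so the type is D_7 (the algebra so(14)).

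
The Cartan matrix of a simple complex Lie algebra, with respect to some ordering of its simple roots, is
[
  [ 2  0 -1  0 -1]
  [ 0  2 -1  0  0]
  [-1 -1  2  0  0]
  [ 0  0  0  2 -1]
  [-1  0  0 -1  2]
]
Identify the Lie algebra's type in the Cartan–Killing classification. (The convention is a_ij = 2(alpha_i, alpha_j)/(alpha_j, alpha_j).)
The matrix has rank 5 with 2's on the diagonal. Reading the off-diagonal entries as Dynkin edges (a single edge where a_ij = a_ji = -1; a double or triple edge where a_ij * a_ji = 2 or 3), the diagram is a chain of 5 nodes with single edges (A_5). One simple-root ordering that puts it in standard form is (alpha_2, alpha_3, alpha_1, alpha_5, alpha_4). So the algebra is type A_5, i.e. sl(6).

A_5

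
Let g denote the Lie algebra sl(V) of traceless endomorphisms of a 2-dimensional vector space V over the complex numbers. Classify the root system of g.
This is sl(2), which has dimension 2^2 - 1 = 3 and rank 2 - 1 = 1 (a Cartan subalgebra is the diagonal traceless matrices). In the classification of classical Lie algebras, the special linear algebra sl(n+1) has type A_n; here n = 1, so the Dynkin diagram is a chain of 1 nodes with single edges (A_1). Hence the type is A_1.

A_1 (sl(2))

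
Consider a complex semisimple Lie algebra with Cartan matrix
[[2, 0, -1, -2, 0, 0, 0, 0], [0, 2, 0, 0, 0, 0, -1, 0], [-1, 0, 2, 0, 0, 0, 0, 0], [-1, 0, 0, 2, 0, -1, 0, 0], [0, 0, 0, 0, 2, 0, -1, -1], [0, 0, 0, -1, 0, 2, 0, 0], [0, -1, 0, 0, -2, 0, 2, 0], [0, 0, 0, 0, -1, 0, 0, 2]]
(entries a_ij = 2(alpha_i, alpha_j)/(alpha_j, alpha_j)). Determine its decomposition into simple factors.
The diagram associated to this matrix has two connected components: the simple roots {alpha_2, alpha_5, alpha_7, alpha_8} form a chain of 4 nodes with a double edge between the middle two (F_4), and {alpha_1, alpha_3, alpha_4, alpha_6} form a chain of 4 nodes with a double edge between the middle two (F_4). A semisimple Lie algebra decomposes uniquely as the direct sum of simple ideals, one per connected component of its Dynkin diagram, so g ≅ F_4 ⊕ F_4 (dimension 52 + 52 = 104).

F_4 ⊕ F_4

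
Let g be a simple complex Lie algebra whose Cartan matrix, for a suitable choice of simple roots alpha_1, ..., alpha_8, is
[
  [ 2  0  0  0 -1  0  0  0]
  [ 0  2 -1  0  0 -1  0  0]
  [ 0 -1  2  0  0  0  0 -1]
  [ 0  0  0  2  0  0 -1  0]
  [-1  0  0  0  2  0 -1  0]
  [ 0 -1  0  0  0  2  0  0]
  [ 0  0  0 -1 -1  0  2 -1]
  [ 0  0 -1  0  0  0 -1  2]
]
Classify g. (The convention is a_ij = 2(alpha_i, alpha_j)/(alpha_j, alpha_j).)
E_8

The matrix has rank 8 with 2's on the diagonal. Reading the off-diagonal entries as Dynkin edges (a single edge where a_ij = a_ji = -1; a double or triple edge where a_ij * a_ji = 2 or 3), the diagram is a chain of 7 nodes with one extra node attached to the third node from one end (E_8). One simple-root ordering that puts it in standard form is (alpha_1, alpha_4, alpha_5, alpha_7, alpha_8, alpha_3, alpha_2, alpha_6). So the algebra is type E_8.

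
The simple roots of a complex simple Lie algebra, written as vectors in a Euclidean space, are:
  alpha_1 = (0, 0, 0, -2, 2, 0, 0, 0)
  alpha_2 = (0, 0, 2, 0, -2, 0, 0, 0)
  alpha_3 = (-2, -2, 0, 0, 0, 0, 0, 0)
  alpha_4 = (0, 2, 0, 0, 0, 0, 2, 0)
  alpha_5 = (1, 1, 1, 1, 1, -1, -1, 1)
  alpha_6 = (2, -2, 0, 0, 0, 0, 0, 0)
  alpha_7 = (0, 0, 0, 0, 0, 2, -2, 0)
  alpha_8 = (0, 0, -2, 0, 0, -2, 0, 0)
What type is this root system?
E8

Compute the Cartan integers a_ij = 2(alpha_i, alpha_j)/(alpha_j, alpha_j); the resulting 8x8 Cartan matrix is
[[2, -1, 0, 0, 0, 0, 0, 0], [-1, 2, 0, 0, 0, 0, 0, -1], [0, 0, 2, -1, -1, 0, 0, 0], [0, 0, -1, 2, 0, -1, -1, 0], [0, 0, -1, 0, 2, 0, 0, 0], [0, 0, 0, -1, 0, 2, 0, 0], [0, 0, 0, -1, 0, 0, 2, -1], [0, -1, 0, 0, 0, 0, -1, 2]].
All simple roots have the same length, so the diagram is simply laced. The associated Dynkin diagram is a chain of 7 nodes with one extra node attached to the third node from one end (E_8), so the type is E_8.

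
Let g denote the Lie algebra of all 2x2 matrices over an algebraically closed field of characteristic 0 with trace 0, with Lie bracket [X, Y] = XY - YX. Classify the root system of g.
A_1 (sl(2))

This is sl(2), which has dimension 2^2 - 1 = 3 and rank 2 - 1 = 1 (a Cartan subalgebra is the diagonal traceless matrices). In the classification of classical Lie algebras, the special linear algebra sl(n+1) has type A_n; here n = 1, so the Dynkin diagram is a chain of 1 nodes with single edges (A_1). Hence the type is A_1.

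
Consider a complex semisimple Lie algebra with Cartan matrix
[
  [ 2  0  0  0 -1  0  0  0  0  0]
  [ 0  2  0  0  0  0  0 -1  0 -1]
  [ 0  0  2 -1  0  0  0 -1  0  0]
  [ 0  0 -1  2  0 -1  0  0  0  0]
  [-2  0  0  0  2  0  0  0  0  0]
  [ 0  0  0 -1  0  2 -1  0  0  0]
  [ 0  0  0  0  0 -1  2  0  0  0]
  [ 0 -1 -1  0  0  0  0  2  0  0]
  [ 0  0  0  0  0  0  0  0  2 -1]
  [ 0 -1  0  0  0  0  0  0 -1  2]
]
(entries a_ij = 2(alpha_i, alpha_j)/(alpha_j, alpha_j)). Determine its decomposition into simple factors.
A8 ⊕ B2

The diagram associated to this matrix has two connected components: the simple roots {alpha_2, alpha_3, alpha_4, alpha_6, alpha_7, alpha_8, alpha_9, alpha_10} form a chain of 8 nodes with single edges (A_8), and {alpha_1, alpha_5} form a chain of 2 nodes with a double edge at one end; the terminal node there is the unique short simple root (B_2). A semisimple Lie algebra decomposes uniquely as the direct sum of simple ideals, one per connected component of its Dynkin diagram, so g ≅ A_8 ⊕ B_2 (dimension 80 + 10 = 90).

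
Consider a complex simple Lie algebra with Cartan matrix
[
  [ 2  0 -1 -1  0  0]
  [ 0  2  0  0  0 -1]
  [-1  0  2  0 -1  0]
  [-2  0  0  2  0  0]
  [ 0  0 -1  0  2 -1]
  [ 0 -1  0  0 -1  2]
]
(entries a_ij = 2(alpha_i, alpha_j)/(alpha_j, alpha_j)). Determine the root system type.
The matrix has rank 6 with 2's on the diagonal. Reading the off-diagonal entries as Dynkin edges (a single edge where a_ij = a_ji = -1; a double or triple edge where a_ij * a_ji = 2 or 3), the diagram is a chain of 6 nodes with a double edge at one end; the terminal node there is the unique long simple root (C_6). One simple-root ordering that puts it in standard form is (alpha_2, alpha_6, alpha_5, alpha_3, alpha_1, alpha_4). So the algebra is type C_6, i.e. sp(12).

C_6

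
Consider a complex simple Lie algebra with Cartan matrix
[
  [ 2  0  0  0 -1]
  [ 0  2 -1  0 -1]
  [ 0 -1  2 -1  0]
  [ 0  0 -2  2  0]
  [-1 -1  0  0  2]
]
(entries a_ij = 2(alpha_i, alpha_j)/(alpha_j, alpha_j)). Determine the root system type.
C_5

The matrix has rank 5 with 2's on the diagonal. Reading the off-diagonal entries as Dynkin edges (a single edge where a_ij = a_ji = -1; a double or triple edge where a_ij * a_ji = 2 or 3), the diagram is a chain of 5 nodes with a double edge at one end; the terminal node there is the unique long simple root (C_5). One simple-root ordering that puts it in standard form is (alpha_1, alpha_5, alpha_2, alpha_3, alpha_4). So the algebra is type C_5, i.e. sp(10).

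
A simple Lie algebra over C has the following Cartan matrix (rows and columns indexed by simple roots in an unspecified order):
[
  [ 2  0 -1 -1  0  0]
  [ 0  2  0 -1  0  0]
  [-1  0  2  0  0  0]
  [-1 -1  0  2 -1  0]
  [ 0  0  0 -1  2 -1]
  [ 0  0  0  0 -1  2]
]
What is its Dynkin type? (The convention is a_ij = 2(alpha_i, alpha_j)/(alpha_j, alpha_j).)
E_6

The matrix has rank 6 with 2's on the diagonal. Reading the off-diagonal entries as Dynkin edges (a single edge where a_ij = a_ji = -1; a double or triple edge where a_ij * a_ji = 2 or 3), the diagram is a chain of 5 nodes with one extra node attached to the third node from one end (E_6). One simple-root ordering that puts it in standard form is (alpha_6, alpha_2, alpha_5, alpha_4, alpha_1, alpha_3). So the algebra is type E_6.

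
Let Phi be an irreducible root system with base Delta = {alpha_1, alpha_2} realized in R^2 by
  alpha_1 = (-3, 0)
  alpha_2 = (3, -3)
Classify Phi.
Compute the Cartan integers a_ij = 2(alpha_i, alpha_j)/(alpha_j, alpha_j); the resulting 2x2 Cartan matrix is
[[2, -1], [-2, 2]].
The roots have two lengths (squared-length ratio 2:1); the short ones are alpha_{1}. The associated Dynkin diagram is a chain of 2 nodes with a double edge at one end; the terminal node there is the unique short simple root (B_2), so the type is B_2 (the algebra so(5)).

type B_2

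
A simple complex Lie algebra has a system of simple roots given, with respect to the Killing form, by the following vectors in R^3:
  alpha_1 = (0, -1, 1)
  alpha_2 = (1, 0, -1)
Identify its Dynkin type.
Compute the Cartan integers a_ij = 2(alpha_i, alpha_j)/(alpha_j, alpha_j); the resulting 2x2 Cartan matrix is
[[2, -1], [-1, 2]].
All simple roots have the same length, so the diagram is simply laced. The associated Dynkin diagram is a chain of 2 nodes with single edges (A_2), so the type is A_2 (the algebra sl(3)).

A_2 (sl(3))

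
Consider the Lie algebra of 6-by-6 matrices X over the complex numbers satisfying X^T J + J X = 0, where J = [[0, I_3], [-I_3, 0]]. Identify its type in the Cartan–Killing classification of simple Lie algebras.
This is sp(6), which has dimension 6(6+1)/2 = 21 and rank 6/2 = 3. In the classification of classical Lie algebras, the symplectic algebra sp(2n) has type C_n; here n = 3, so the Dynkin diagram is a chain of 3 nodes with a double edge at one end; the terminal node there is the unique long simple root (C_3). Hence the type is C_3.

C_3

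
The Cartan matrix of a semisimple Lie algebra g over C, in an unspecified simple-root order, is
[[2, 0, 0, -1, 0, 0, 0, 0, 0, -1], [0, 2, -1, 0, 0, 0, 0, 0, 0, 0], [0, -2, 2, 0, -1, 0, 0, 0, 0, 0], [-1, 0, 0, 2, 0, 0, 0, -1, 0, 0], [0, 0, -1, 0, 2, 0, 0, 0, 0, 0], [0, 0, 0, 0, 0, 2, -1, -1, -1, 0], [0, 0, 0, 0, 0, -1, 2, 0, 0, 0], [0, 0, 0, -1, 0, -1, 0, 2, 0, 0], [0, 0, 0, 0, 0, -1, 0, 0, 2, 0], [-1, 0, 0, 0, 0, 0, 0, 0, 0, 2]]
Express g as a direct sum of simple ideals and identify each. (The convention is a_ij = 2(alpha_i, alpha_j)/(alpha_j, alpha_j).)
type B_3 + type D_7

The diagram associated to this matrix has two connected components: the simple roots {alpha_2, alpha_3, alpha_5} form a chain of 3 nodes with a double edge at one end; the terminal node there is the unique short simple root (B_3), and {alpha_1, alpha_4, alpha_6, alpha_7, alpha_8, alpha_9, alpha_10} form a chain of 5 nodes with a fork of two nodes at one end (D_7). A semisimple Lie algebra decomposes uniquely as the direct sum of simple ideals, one per connected component of its Dynkin diagram, so g ≅ B_3 ⊕ D_7 (dimension 21 + 91 = 112).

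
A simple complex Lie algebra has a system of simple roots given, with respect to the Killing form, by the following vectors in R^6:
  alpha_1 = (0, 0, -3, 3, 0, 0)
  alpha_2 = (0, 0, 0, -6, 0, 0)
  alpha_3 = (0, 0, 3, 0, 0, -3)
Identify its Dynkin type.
C3

Compute the Cartan integers a_ij = 2(alpha_i, alpha_j)/(alpha_j, alpha_j); the resulting 3x3 Cartan matrix is
[[2, -1, -1], [-2, 2, 0], [-1, 0, 2]].
The roots have two lengths (squared-length ratio 2:1); the short ones are alpha_{1,3}. The associated Dynkin diagram is a chain of 3 nodes with a double edge at one end; the terminal node there is the unique long simple root (C_3), so the type is C_3 (the algebra sp(6)).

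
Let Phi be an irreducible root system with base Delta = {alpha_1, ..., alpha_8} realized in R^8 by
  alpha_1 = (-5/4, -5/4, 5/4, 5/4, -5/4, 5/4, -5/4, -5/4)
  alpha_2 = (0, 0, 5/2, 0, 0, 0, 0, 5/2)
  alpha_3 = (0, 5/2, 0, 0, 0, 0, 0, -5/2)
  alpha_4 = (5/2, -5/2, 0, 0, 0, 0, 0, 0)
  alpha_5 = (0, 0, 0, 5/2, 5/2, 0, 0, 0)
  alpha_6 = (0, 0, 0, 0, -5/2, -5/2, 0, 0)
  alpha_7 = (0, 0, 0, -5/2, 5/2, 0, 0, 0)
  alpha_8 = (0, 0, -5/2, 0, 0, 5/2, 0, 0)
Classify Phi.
Compute the Cartan integers a_ij = 2(alpha_i, alpha_j)/(alpha_j, alpha_j); the resulting 8x8 Cartan matrix is
[[2, 0, 0, 0, 0, 0, -1, 0], [0, 2, -1, 0, 0, 0, 0, -1], [0, -1, 2, -1, 0, 0, 0, 0], [0, 0, -1, 2, 0, 0, 0, 0], [0, 0, 0, 0, 2, -1, 0, 0], [0, 0, 0, 0, -1, 2, -1, -1], [-1, 0, 0, 0, 0, -1, 2, 0], [0, -1, 0, 0, 0, -1, 0, 2]].
All simple roots have the same length, so the diagram is simply laced. The associated Dynkin diagram is a chain of 7 nodes with one extra node attached to the third node from one end (E_8), so the type is E_8.

E_8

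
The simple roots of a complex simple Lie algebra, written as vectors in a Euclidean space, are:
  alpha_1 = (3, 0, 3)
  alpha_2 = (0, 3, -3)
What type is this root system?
Compute the Cartan integers a_ij = 2(alpha_i, alpha_j)/(alpha_j, alpha_j); the resulting 2x2 Cartan matrix is
[[2, -1], [-1, 2]].
All simple roots have the same length, so the diagram is simply laced. The associated Dynkin diagram is a chain of 2 nodes with single edges (A_2), so the type is A_2 (the algebra sl(3)).

type A_2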